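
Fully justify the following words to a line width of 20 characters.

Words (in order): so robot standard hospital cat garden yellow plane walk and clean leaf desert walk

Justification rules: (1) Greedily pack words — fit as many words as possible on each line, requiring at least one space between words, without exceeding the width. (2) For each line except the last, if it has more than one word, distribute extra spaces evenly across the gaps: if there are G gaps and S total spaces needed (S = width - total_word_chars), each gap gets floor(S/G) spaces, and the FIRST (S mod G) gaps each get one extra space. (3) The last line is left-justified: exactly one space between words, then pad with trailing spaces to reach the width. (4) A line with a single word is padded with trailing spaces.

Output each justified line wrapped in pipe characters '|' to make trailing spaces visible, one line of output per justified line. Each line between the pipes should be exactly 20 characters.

Answer: |so   robot  standard|
|hospital  cat garden|
|yellow   plane  walk|
|and    clean    leaf|
|desert walk         |

Derivation:
Line 1: ['so', 'robot', 'standard'] (min_width=17, slack=3)
Line 2: ['hospital', 'cat', 'garden'] (min_width=19, slack=1)
Line 3: ['yellow', 'plane', 'walk'] (min_width=17, slack=3)
Line 4: ['and', 'clean', 'leaf'] (min_width=14, slack=6)
Line 5: ['desert', 'walk'] (min_width=11, slack=9)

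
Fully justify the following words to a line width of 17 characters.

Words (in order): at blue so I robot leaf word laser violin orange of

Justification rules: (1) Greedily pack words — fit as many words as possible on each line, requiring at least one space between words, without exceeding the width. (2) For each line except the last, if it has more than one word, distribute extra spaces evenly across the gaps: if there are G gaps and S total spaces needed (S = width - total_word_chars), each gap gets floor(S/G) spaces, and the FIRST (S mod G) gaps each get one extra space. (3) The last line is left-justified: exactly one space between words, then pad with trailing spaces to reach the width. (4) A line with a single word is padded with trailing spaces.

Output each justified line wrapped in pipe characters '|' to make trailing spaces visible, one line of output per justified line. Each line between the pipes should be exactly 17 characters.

Answer: |at   blue   so  I|
|robot  leaf  word|
|laser      violin|
|orange of        |

Derivation:
Line 1: ['at', 'blue', 'so', 'I'] (min_width=12, slack=5)
Line 2: ['robot', 'leaf', 'word'] (min_width=15, slack=2)
Line 3: ['laser', 'violin'] (min_width=12, slack=5)
Line 4: ['orange', 'of'] (min_width=9, slack=8)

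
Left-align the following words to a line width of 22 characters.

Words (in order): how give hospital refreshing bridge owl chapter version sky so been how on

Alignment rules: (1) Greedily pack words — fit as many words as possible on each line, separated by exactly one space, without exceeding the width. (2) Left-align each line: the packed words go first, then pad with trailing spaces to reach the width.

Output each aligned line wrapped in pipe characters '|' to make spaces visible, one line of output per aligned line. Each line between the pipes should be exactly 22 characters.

Line 1: ['how', 'give', 'hospital'] (min_width=17, slack=5)
Line 2: ['refreshing', 'bridge', 'owl'] (min_width=21, slack=1)
Line 3: ['chapter', 'version', 'sky', 'so'] (min_width=22, slack=0)
Line 4: ['been', 'how', 'on'] (min_width=11, slack=11)

Answer: |how give hospital     |
|refreshing bridge owl |
|chapter version sky so|
|been how on           |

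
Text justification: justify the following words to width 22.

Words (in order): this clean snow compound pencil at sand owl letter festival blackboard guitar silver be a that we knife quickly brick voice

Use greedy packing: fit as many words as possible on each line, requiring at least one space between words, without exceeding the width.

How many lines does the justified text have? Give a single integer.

Line 1: ['this', 'clean', 'snow'] (min_width=15, slack=7)
Line 2: ['compound', 'pencil', 'at'] (min_width=18, slack=4)
Line 3: ['sand', 'owl', 'letter'] (min_width=15, slack=7)
Line 4: ['festival', 'blackboard'] (min_width=19, slack=3)
Line 5: ['guitar', 'silver', 'be', 'a'] (min_width=18, slack=4)
Line 6: ['that', 'we', 'knife', 'quickly'] (min_width=21, slack=1)
Line 7: ['brick', 'voice'] (min_width=11, slack=11)
Total lines: 7

Answer: 7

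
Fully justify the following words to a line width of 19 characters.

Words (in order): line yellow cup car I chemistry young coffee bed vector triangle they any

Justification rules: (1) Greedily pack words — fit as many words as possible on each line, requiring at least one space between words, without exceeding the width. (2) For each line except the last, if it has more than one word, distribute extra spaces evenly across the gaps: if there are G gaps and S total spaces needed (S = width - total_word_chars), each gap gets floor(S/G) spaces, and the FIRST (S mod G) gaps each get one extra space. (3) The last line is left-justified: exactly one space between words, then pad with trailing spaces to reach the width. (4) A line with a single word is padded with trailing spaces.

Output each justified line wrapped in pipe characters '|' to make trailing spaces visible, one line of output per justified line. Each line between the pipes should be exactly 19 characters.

Line 1: ['line', 'yellow', 'cup', 'car'] (min_width=19, slack=0)
Line 2: ['I', 'chemistry', 'young'] (min_width=17, slack=2)
Line 3: ['coffee', 'bed', 'vector'] (min_width=17, slack=2)
Line 4: ['triangle', 'they', 'any'] (min_width=17, slack=2)

Answer: |line yellow cup car|
|I  chemistry  young|
|coffee  bed  vector|
|triangle they any  |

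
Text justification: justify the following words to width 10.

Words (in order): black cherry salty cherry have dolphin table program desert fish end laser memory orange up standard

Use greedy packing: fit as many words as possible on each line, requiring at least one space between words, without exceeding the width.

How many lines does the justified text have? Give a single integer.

Line 1: ['black'] (min_width=5, slack=5)
Line 2: ['cherry'] (min_width=6, slack=4)
Line 3: ['salty'] (min_width=5, slack=5)
Line 4: ['cherry'] (min_width=6, slack=4)
Line 5: ['have'] (min_width=4, slack=6)
Line 6: ['dolphin'] (min_width=7, slack=3)
Line 7: ['table'] (min_width=5, slack=5)
Line 8: ['program'] (min_width=7, slack=3)
Line 9: ['desert'] (min_width=6, slack=4)
Line 10: ['fish', 'end'] (min_width=8, slack=2)
Line 11: ['laser'] (min_width=5, slack=5)
Line 12: ['memory'] (min_width=6, slack=4)
Line 13: ['orange', 'up'] (min_width=9, slack=1)
Line 14: ['standard'] (min_width=8, slack=2)
Total lines: 14

Answer: 14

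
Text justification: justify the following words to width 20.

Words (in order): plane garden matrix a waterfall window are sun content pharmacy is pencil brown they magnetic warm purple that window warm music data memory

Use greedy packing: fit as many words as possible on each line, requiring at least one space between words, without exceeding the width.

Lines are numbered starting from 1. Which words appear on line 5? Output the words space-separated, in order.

Answer: brown they magnetic

Derivation:
Line 1: ['plane', 'garden', 'matrix'] (min_width=19, slack=1)
Line 2: ['a', 'waterfall', 'window'] (min_width=18, slack=2)
Line 3: ['are', 'sun', 'content'] (min_width=15, slack=5)
Line 4: ['pharmacy', 'is', 'pencil'] (min_width=18, slack=2)
Line 5: ['brown', 'they', 'magnetic'] (min_width=19, slack=1)
Line 6: ['warm', 'purple', 'that'] (min_width=16, slack=4)
Line 7: ['window', 'warm', 'music'] (min_width=17, slack=3)
Line 8: ['data', 'memory'] (min_width=11, slack=9)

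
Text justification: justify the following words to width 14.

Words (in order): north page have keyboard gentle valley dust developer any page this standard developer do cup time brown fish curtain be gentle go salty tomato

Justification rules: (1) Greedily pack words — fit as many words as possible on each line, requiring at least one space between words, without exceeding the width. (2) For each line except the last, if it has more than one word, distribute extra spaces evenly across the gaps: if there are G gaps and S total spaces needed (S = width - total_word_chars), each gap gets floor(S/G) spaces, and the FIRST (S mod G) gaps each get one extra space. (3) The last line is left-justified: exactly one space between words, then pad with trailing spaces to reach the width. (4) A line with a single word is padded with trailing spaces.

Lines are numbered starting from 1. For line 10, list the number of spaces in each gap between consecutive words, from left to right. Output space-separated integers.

Line 1: ['north', 'page'] (min_width=10, slack=4)
Line 2: ['have', 'keyboard'] (min_width=13, slack=1)
Line 3: ['gentle', 'valley'] (min_width=13, slack=1)
Line 4: ['dust', 'developer'] (min_width=14, slack=0)
Line 5: ['any', 'page', 'this'] (min_width=13, slack=1)
Line 6: ['standard'] (min_width=8, slack=6)
Line 7: ['developer', 'do'] (min_width=12, slack=2)
Line 8: ['cup', 'time', 'brown'] (min_width=14, slack=0)
Line 9: ['fish', 'curtain'] (min_width=12, slack=2)
Line 10: ['be', 'gentle', 'go'] (min_width=12, slack=2)
Line 11: ['salty', 'tomato'] (min_width=12, slack=2)

Answer: 2 2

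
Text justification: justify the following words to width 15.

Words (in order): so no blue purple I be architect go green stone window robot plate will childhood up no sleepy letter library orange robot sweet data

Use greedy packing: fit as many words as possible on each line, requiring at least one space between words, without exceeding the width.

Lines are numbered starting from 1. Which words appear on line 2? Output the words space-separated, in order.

Line 1: ['so', 'no', 'blue'] (min_width=10, slack=5)
Line 2: ['purple', 'I', 'be'] (min_width=11, slack=4)
Line 3: ['architect', 'go'] (min_width=12, slack=3)
Line 4: ['green', 'stone'] (min_width=11, slack=4)
Line 5: ['window', 'robot'] (min_width=12, slack=3)
Line 6: ['plate', 'will'] (min_width=10, slack=5)
Line 7: ['childhood', 'up', 'no'] (min_width=15, slack=0)
Line 8: ['sleepy', 'letter'] (min_width=13, slack=2)
Line 9: ['library', 'orange'] (min_width=14, slack=1)
Line 10: ['robot', 'sweet'] (min_width=11, slack=4)
Line 11: ['data'] (min_width=4, slack=11)

Answer: purple I be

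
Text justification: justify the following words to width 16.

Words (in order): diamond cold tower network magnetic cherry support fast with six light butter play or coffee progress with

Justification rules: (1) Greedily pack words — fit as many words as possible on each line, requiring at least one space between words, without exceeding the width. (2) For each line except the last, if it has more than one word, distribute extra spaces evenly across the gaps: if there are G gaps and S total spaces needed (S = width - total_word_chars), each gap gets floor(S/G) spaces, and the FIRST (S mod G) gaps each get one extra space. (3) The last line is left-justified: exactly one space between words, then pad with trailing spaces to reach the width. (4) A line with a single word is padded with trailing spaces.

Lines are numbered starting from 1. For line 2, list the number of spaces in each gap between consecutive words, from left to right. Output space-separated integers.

Answer: 4

Derivation:
Line 1: ['diamond', 'cold'] (min_width=12, slack=4)
Line 2: ['tower', 'network'] (min_width=13, slack=3)
Line 3: ['magnetic', 'cherry'] (min_width=15, slack=1)
Line 4: ['support', 'fast'] (min_width=12, slack=4)
Line 5: ['with', 'six', 'light'] (min_width=14, slack=2)
Line 6: ['butter', 'play', 'or'] (min_width=14, slack=2)
Line 7: ['coffee', 'progress'] (min_width=15, slack=1)
Line 8: ['with'] (min_width=4, slack=12)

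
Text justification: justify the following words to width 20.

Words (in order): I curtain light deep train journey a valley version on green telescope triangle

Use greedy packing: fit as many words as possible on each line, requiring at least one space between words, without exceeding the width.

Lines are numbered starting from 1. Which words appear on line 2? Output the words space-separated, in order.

Answer: train journey a

Derivation:
Line 1: ['I', 'curtain', 'light', 'deep'] (min_width=20, slack=0)
Line 2: ['train', 'journey', 'a'] (min_width=15, slack=5)
Line 3: ['valley', 'version', 'on'] (min_width=17, slack=3)
Line 4: ['green', 'telescope'] (min_width=15, slack=5)
Line 5: ['triangle'] (min_width=8, slack=12)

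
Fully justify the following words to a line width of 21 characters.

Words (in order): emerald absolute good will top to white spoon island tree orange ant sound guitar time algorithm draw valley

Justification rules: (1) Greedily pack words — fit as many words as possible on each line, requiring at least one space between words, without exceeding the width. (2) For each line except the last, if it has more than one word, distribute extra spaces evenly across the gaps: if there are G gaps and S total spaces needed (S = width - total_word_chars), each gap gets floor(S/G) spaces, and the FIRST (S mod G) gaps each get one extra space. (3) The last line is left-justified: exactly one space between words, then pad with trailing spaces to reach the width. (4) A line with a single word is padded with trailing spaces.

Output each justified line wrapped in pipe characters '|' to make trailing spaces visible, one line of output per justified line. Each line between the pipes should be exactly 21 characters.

Answer: |emerald absolute good|
|will   top  to  white|
|spoon   island   tree|
|orange    ant   sound|
|guitar time algorithm|
|draw valley          |

Derivation:
Line 1: ['emerald', 'absolute', 'good'] (min_width=21, slack=0)
Line 2: ['will', 'top', 'to', 'white'] (min_width=17, slack=4)
Line 3: ['spoon', 'island', 'tree'] (min_width=17, slack=4)
Line 4: ['orange', 'ant', 'sound'] (min_width=16, slack=5)
Line 5: ['guitar', 'time', 'algorithm'] (min_width=21, slack=0)
Line 6: ['draw', 'valley'] (min_width=11, slack=10)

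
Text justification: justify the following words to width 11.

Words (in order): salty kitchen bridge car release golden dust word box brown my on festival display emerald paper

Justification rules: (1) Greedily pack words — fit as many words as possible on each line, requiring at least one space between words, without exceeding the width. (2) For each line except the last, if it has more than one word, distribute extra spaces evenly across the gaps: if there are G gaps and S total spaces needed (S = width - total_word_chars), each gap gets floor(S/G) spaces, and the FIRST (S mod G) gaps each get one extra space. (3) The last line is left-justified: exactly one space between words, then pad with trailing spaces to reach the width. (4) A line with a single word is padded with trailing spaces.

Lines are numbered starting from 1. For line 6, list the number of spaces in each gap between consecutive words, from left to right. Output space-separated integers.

Answer: 4

Derivation:
Line 1: ['salty'] (min_width=5, slack=6)
Line 2: ['kitchen'] (min_width=7, slack=4)
Line 3: ['bridge', 'car'] (min_width=10, slack=1)
Line 4: ['release'] (min_width=7, slack=4)
Line 5: ['golden', 'dust'] (min_width=11, slack=0)
Line 6: ['word', 'box'] (min_width=8, slack=3)
Line 7: ['brown', 'my', 'on'] (min_width=11, slack=0)
Line 8: ['festival'] (min_width=8, slack=3)
Line 9: ['display'] (min_width=7, slack=4)
Line 10: ['emerald'] (min_width=7, slack=4)
Line 11: ['paper'] (min_width=5, slack=6)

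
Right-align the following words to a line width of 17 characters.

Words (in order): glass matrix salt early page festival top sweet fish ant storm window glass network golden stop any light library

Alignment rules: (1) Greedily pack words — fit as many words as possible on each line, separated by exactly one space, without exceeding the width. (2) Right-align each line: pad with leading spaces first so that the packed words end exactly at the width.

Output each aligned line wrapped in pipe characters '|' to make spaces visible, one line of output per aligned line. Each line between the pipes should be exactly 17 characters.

Answer: |glass matrix salt|
|       early page|
|     festival top|
|   sweet fish ant|
|     storm window|
|    glass network|
|  golden stop any|
|    light library|

Derivation:
Line 1: ['glass', 'matrix', 'salt'] (min_width=17, slack=0)
Line 2: ['early', 'page'] (min_width=10, slack=7)
Line 3: ['festival', 'top'] (min_width=12, slack=5)
Line 4: ['sweet', 'fish', 'ant'] (min_width=14, slack=3)
Line 5: ['storm', 'window'] (min_width=12, slack=5)
Line 6: ['glass', 'network'] (min_width=13, slack=4)
Line 7: ['golden', 'stop', 'any'] (min_width=15, slack=2)
Line 8: ['light', 'library'] (min_width=13, slack=4)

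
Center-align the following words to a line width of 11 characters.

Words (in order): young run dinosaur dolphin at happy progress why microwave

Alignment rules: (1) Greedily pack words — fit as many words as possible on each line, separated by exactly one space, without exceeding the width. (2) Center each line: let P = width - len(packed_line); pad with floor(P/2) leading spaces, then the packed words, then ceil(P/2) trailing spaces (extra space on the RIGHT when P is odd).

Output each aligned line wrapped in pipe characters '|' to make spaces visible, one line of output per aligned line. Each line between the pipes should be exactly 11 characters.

Answer: | young run |
| dinosaur  |
|dolphin at |
|   happy   |
| progress  |
|    why    |
| microwave |

Derivation:
Line 1: ['young', 'run'] (min_width=9, slack=2)
Line 2: ['dinosaur'] (min_width=8, slack=3)
Line 3: ['dolphin', 'at'] (min_width=10, slack=1)
Line 4: ['happy'] (min_width=5, slack=6)
Line 5: ['progress'] (min_width=8, slack=3)
Line 6: ['why'] (min_width=3, slack=8)
Line 7: ['microwave'] (min_width=9, slack=2)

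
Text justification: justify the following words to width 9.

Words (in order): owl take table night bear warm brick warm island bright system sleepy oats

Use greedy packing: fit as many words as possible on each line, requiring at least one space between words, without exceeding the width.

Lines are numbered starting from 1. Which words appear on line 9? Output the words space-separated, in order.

Answer: system

Derivation:
Line 1: ['owl', 'take'] (min_width=8, slack=1)
Line 2: ['table'] (min_width=5, slack=4)
Line 3: ['night'] (min_width=5, slack=4)
Line 4: ['bear', 'warm'] (min_width=9, slack=0)
Line 5: ['brick'] (min_width=5, slack=4)
Line 6: ['warm'] (min_width=4, slack=5)
Line 7: ['island'] (min_width=6, slack=3)
Line 8: ['bright'] (min_width=6, slack=3)
Line 9: ['system'] (min_width=6, slack=3)
Line 10: ['sleepy'] (min_width=6, slack=3)
Line 11: ['oats'] (min_width=4, slack=5)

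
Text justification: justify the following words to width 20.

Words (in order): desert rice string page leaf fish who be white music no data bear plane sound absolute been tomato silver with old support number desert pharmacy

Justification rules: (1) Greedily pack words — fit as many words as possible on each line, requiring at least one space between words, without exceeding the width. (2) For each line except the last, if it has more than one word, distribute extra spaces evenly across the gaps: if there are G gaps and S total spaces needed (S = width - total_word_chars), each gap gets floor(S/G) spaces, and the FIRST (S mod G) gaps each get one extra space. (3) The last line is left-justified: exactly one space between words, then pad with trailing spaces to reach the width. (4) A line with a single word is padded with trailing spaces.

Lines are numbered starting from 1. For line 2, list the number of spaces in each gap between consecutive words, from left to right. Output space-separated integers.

Line 1: ['desert', 'rice', 'string'] (min_width=18, slack=2)
Line 2: ['page', 'leaf', 'fish', 'who'] (min_width=18, slack=2)
Line 3: ['be', 'white', 'music', 'no'] (min_width=17, slack=3)
Line 4: ['data', 'bear', 'plane'] (min_width=15, slack=5)
Line 5: ['sound', 'absolute', 'been'] (min_width=19, slack=1)
Line 6: ['tomato', 'silver', 'with'] (min_width=18, slack=2)
Line 7: ['old', 'support', 'number'] (min_width=18, slack=2)
Line 8: ['desert', 'pharmacy'] (min_width=15, slack=5)

Answer: 2 2 1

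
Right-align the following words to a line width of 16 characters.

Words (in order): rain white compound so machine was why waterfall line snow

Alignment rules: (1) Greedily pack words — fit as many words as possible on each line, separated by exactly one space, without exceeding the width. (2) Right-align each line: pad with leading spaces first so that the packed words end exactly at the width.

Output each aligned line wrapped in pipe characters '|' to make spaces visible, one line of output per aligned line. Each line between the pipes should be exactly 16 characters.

Answer: |      rain white|
|     compound so|
| machine was why|
|  waterfall line|
|            snow|

Derivation:
Line 1: ['rain', 'white'] (min_width=10, slack=6)
Line 2: ['compound', 'so'] (min_width=11, slack=5)
Line 3: ['machine', 'was', 'why'] (min_width=15, slack=1)
Line 4: ['waterfall', 'line'] (min_width=14, slack=2)
Line 5: ['snow'] (min_width=4, slack=12)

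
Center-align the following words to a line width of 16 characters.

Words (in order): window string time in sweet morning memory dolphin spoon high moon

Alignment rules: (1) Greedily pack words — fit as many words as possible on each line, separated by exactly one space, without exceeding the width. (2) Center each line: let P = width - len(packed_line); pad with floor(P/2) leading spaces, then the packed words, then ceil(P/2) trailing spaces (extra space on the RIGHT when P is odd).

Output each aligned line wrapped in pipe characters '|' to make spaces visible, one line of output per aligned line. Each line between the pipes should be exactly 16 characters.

Line 1: ['window', 'string'] (min_width=13, slack=3)
Line 2: ['time', 'in', 'sweet'] (min_width=13, slack=3)
Line 3: ['morning', 'memory'] (min_width=14, slack=2)
Line 4: ['dolphin', 'spoon'] (min_width=13, slack=3)
Line 5: ['high', 'moon'] (min_width=9, slack=7)

Answer: | window string  |
| time in sweet  |
| morning memory |
| dolphin spoon  |
|   high moon    |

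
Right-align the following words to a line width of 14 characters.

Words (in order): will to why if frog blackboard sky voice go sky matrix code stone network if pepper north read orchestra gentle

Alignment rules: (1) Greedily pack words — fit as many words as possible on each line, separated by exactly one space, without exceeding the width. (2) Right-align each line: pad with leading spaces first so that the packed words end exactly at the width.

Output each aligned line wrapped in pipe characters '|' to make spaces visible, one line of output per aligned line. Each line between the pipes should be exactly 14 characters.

Line 1: ['will', 'to', 'why', 'if'] (min_width=14, slack=0)
Line 2: ['frog'] (min_width=4, slack=10)
Line 3: ['blackboard', 'sky'] (min_width=14, slack=0)
Line 4: ['voice', 'go', 'sky'] (min_width=12, slack=2)
Line 5: ['matrix', 'code'] (min_width=11, slack=3)
Line 6: ['stone', 'network'] (min_width=13, slack=1)
Line 7: ['if', 'pepper'] (min_width=9, slack=5)
Line 8: ['north', 'read'] (min_width=10, slack=4)
Line 9: ['orchestra'] (min_width=9, slack=5)
Line 10: ['gentle'] (min_width=6, slack=8)

Answer: |will to why if|
|          frog|
|blackboard sky|
|  voice go sky|
|   matrix code|
| stone network|
|     if pepper|
|    north read|
|     orchestra|
|        gentle|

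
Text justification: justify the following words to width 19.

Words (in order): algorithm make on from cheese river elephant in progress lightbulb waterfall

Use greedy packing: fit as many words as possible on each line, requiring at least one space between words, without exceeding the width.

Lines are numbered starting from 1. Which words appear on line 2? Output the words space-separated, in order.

Answer: from cheese river

Derivation:
Line 1: ['algorithm', 'make', 'on'] (min_width=17, slack=2)
Line 2: ['from', 'cheese', 'river'] (min_width=17, slack=2)
Line 3: ['elephant', 'in'] (min_width=11, slack=8)
Line 4: ['progress', 'lightbulb'] (min_width=18, slack=1)
Line 5: ['waterfall'] (min_width=9, slack=10)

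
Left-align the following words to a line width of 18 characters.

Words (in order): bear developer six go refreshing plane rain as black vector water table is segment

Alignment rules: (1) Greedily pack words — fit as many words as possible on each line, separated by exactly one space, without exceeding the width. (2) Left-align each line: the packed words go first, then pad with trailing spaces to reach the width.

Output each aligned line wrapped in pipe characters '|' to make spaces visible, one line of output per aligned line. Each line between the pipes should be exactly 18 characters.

Answer: |bear developer six|
|go refreshing     |
|plane rain as     |
|black vector water|
|table is segment  |

Derivation:
Line 1: ['bear', 'developer', 'six'] (min_width=18, slack=0)
Line 2: ['go', 'refreshing'] (min_width=13, slack=5)
Line 3: ['plane', 'rain', 'as'] (min_width=13, slack=5)
Line 4: ['black', 'vector', 'water'] (min_width=18, slack=0)
Line 5: ['table', 'is', 'segment'] (min_width=16, slack=2)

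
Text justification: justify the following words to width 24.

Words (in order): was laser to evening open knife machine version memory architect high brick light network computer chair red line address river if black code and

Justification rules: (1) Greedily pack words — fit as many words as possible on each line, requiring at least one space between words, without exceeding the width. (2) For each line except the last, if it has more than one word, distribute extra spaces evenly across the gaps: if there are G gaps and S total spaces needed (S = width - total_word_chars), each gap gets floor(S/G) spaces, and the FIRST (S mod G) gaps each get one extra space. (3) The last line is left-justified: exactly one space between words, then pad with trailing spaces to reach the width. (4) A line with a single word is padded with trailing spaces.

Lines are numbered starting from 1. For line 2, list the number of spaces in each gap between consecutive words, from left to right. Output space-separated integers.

Answer: 4 4

Derivation:
Line 1: ['was', 'laser', 'to', 'evening'] (min_width=20, slack=4)
Line 2: ['open', 'knife', 'machine'] (min_width=18, slack=6)
Line 3: ['version', 'memory', 'architect'] (min_width=24, slack=0)
Line 4: ['high', 'brick', 'light', 'network'] (min_width=24, slack=0)
Line 5: ['computer', 'chair', 'red', 'line'] (min_width=23, slack=1)
Line 6: ['address', 'river', 'if', 'black'] (min_width=22, slack=2)
Line 7: ['code', 'and'] (min_width=8, slack=16)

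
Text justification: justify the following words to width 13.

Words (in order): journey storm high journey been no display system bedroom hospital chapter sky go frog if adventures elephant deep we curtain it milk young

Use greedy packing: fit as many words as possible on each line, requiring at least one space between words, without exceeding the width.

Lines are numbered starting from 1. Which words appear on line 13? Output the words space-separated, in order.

Answer: milk young

Derivation:
Line 1: ['journey', 'storm'] (min_width=13, slack=0)
Line 2: ['high', 'journey'] (min_width=12, slack=1)
Line 3: ['been', 'no'] (min_width=7, slack=6)
Line 4: ['display'] (min_width=7, slack=6)
Line 5: ['system'] (min_width=6, slack=7)
Line 6: ['bedroom'] (min_width=7, slack=6)
Line 7: ['hospital'] (min_width=8, slack=5)
Line 8: ['chapter', 'sky'] (min_width=11, slack=2)
Line 9: ['go', 'frog', 'if'] (min_width=10, slack=3)
Line 10: ['adventures'] (min_width=10, slack=3)
Line 11: ['elephant', 'deep'] (min_width=13, slack=0)
Line 12: ['we', 'curtain', 'it'] (min_width=13, slack=0)
Line 13: ['milk', 'young'] (min_width=10, slack=3)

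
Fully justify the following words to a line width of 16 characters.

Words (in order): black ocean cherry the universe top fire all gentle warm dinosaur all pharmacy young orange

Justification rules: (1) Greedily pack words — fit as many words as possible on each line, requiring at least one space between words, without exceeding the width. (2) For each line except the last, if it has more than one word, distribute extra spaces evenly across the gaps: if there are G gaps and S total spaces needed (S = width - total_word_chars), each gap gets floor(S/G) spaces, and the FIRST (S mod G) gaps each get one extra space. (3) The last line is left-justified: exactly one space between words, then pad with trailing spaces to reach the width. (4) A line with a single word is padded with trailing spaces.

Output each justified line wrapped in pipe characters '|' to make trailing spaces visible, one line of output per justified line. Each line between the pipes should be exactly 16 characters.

Answer: |black      ocean|
|cherry       the|
|universe     top|
|fire  all gentle|
|warm    dinosaur|
|all     pharmacy|
|young orange    |

Derivation:
Line 1: ['black', 'ocean'] (min_width=11, slack=5)
Line 2: ['cherry', 'the'] (min_width=10, slack=6)
Line 3: ['universe', 'top'] (min_width=12, slack=4)
Line 4: ['fire', 'all', 'gentle'] (min_width=15, slack=1)
Line 5: ['warm', 'dinosaur'] (min_width=13, slack=3)
Line 6: ['all', 'pharmacy'] (min_width=12, slack=4)
Line 7: ['young', 'orange'] (min_width=12, slack=4)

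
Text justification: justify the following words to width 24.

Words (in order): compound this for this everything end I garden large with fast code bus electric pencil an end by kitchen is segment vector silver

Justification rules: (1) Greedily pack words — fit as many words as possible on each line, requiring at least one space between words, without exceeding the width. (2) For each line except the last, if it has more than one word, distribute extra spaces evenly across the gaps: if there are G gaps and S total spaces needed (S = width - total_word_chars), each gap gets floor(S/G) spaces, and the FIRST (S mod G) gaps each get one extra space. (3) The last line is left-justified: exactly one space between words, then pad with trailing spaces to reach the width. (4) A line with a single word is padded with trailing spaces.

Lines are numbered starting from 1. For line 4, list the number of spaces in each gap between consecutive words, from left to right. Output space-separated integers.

Line 1: ['compound', 'this', 'for', 'this'] (min_width=22, slack=2)
Line 2: ['everything', 'end', 'I', 'garden'] (min_width=23, slack=1)
Line 3: ['large', 'with', 'fast', 'code', 'bus'] (min_width=24, slack=0)
Line 4: ['electric', 'pencil', 'an', 'end'] (min_width=22, slack=2)
Line 5: ['by', 'kitchen', 'is', 'segment'] (min_width=21, slack=3)
Line 6: ['vector', 'silver'] (min_width=13, slack=11)

Answer: 2 2 1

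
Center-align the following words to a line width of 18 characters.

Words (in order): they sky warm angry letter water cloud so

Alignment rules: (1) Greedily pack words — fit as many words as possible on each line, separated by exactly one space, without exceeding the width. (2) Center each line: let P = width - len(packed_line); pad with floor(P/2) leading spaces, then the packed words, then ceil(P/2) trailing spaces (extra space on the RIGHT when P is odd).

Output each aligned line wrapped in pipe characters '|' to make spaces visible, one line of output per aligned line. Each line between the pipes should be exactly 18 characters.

Line 1: ['they', 'sky', 'warm'] (min_width=13, slack=5)
Line 2: ['angry', 'letter', 'water'] (min_width=18, slack=0)
Line 3: ['cloud', 'so'] (min_width=8, slack=10)

Answer: |  they sky warm   |
|angry letter water|
|     cloud so     |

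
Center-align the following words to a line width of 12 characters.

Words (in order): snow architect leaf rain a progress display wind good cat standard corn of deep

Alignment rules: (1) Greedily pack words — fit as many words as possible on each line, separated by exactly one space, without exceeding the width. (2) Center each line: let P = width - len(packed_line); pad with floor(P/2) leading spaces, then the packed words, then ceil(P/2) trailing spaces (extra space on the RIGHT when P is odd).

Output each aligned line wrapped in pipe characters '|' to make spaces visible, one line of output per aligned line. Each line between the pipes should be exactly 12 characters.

Line 1: ['snow'] (min_width=4, slack=8)
Line 2: ['architect'] (min_width=9, slack=3)
Line 3: ['leaf', 'rain', 'a'] (min_width=11, slack=1)
Line 4: ['progress'] (min_width=8, slack=4)
Line 5: ['display', 'wind'] (min_width=12, slack=0)
Line 6: ['good', 'cat'] (min_width=8, slack=4)
Line 7: ['standard'] (min_width=8, slack=4)
Line 8: ['corn', 'of', 'deep'] (min_width=12, slack=0)

Answer: |    snow    |
| architect  |
|leaf rain a |
|  progress  |
|display wind|
|  good cat  |
|  standard  |
|corn of deep|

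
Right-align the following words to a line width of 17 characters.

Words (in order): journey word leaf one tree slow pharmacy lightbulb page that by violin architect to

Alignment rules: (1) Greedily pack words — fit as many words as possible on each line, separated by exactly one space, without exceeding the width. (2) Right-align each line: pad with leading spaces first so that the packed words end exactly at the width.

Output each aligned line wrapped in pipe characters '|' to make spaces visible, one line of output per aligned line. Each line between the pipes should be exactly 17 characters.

Line 1: ['journey', 'word', 'leaf'] (min_width=17, slack=0)
Line 2: ['one', 'tree', 'slow'] (min_width=13, slack=4)
Line 3: ['pharmacy'] (min_width=8, slack=9)
Line 4: ['lightbulb', 'page'] (min_width=14, slack=3)
Line 5: ['that', 'by', 'violin'] (min_width=14, slack=3)
Line 6: ['architect', 'to'] (min_width=12, slack=5)

Answer: |journey word leaf|
|    one tree slow|
|         pharmacy|
|   lightbulb page|
|   that by violin|
|     architect to|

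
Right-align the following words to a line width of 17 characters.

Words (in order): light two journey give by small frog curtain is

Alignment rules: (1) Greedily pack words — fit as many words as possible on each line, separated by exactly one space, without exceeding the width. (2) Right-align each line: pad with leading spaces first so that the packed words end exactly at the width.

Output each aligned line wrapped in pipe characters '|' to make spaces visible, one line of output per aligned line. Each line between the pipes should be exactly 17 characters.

Answer: |light two journey|
|    give by small|
|  frog curtain is|

Derivation:
Line 1: ['light', 'two', 'journey'] (min_width=17, slack=0)
Line 2: ['give', 'by', 'small'] (min_width=13, slack=4)
Line 3: ['frog', 'curtain', 'is'] (min_width=15, slack=2)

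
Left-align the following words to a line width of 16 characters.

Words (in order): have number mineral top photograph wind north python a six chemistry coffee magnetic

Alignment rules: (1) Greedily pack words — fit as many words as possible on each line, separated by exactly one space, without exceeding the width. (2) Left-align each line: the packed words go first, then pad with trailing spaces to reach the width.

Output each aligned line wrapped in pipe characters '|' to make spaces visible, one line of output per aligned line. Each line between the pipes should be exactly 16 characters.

Answer: |have number     |
|mineral top     |
|photograph wind |
|north python a  |
|six chemistry   |
|coffee magnetic |

Derivation:
Line 1: ['have', 'number'] (min_width=11, slack=5)
Line 2: ['mineral', 'top'] (min_width=11, slack=5)
Line 3: ['photograph', 'wind'] (min_width=15, slack=1)
Line 4: ['north', 'python', 'a'] (min_width=14, slack=2)
Line 5: ['six', 'chemistry'] (min_width=13, slack=3)
Line 6: ['coffee', 'magnetic'] (min_width=15, slack=1)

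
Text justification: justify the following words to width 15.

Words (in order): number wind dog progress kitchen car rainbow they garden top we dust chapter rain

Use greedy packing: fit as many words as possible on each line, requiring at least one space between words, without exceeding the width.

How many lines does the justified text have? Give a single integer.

Line 1: ['number', 'wind', 'dog'] (min_width=15, slack=0)
Line 2: ['progress'] (min_width=8, slack=7)
Line 3: ['kitchen', 'car'] (min_width=11, slack=4)
Line 4: ['rainbow', 'they'] (min_width=12, slack=3)
Line 5: ['garden', 'top', 'we'] (min_width=13, slack=2)
Line 6: ['dust', 'chapter'] (min_width=12, slack=3)
Line 7: ['rain'] (min_width=4, slack=11)
Total lines: 7

Answer: 7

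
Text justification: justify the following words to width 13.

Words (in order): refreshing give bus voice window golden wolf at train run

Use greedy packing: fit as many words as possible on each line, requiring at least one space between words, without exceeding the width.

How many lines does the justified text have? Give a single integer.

Line 1: ['refreshing'] (min_width=10, slack=3)
Line 2: ['give', 'bus'] (min_width=8, slack=5)
Line 3: ['voice', 'window'] (min_width=12, slack=1)
Line 4: ['golden', 'wolf'] (min_width=11, slack=2)
Line 5: ['at', 'train', 'run'] (min_width=12, slack=1)
Total lines: 5

Answer: 5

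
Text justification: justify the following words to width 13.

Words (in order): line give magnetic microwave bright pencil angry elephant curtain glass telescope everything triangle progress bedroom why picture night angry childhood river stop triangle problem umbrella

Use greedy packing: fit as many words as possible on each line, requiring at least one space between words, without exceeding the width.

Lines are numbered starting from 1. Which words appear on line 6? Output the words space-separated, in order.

Line 1: ['line', 'give'] (min_width=9, slack=4)
Line 2: ['magnetic'] (min_width=8, slack=5)
Line 3: ['microwave'] (min_width=9, slack=4)
Line 4: ['bright', 'pencil'] (min_width=13, slack=0)
Line 5: ['angry'] (min_width=5, slack=8)
Line 6: ['elephant'] (min_width=8, slack=5)
Line 7: ['curtain', 'glass'] (min_width=13, slack=0)
Line 8: ['telescope'] (min_width=9, slack=4)
Line 9: ['everything'] (min_width=10, slack=3)
Line 10: ['triangle'] (min_width=8, slack=5)
Line 11: ['progress'] (min_width=8, slack=5)
Line 12: ['bedroom', 'why'] (min_width=11, slack=2)
Line 13: ['picture', 'night'] (min_width=13, slack=0)
Line 14: ['angry'] (min_width=5, slack=8)
Line 15: ['childhood'] (min_width=9, slack=4)
Line 16: ['river', 'stop'] (min_width=10, slack=3)
Line 17: ['triangle'] (min_width=8, slack=5)
Line 18: ['problem'] (min_width=7, slack=6)
Line 19: ['umbrella'] (min_width=8, slack=5)

Answer: elephant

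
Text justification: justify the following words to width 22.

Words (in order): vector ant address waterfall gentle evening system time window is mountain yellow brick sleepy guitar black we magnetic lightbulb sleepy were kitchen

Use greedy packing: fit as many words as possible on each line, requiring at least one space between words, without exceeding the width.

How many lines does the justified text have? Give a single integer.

Line 1: ['vector', 'ant', 'address'] (min_width=18, slack=4)
Line 2: ['waterfall', 'gentle'] (min_width=16, slack=6)
Line 3: ['evening', 'system', 'time'] (min_width=19, slack=3)
Line 4: ['window', 'is', 'mountain'] (min_width=18, slack=4)
Line 5: ['yellow', 'brick', 'sleepy'] (min_width=19, slack=3)
Line 6: ['guitar', 'black', 'we'] (min_width=15, slack=7)
Line 7: ['magnetic', 'lightbulb'] (min_width=18, slack=4)
Line 8: ['sleepy', 'were', 'kitchen'] (min_width=19, slack=3)
Total lines: 8

Answer: 8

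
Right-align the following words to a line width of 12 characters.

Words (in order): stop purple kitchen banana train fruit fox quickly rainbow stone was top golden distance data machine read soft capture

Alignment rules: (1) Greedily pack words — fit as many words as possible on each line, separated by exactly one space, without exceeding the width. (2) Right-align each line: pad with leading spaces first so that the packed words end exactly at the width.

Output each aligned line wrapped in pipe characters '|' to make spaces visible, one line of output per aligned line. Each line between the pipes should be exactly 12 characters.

Answer: | stop purple|
|     kitchen|
|banana train|
|   fruit fox|
|     quickly|
|     rainbow|
|   stone was|
|  top golden|
|    distance|
|data machine|
|   read soft|
|     capture|

Derivation:
Line 1: ['stop', 'purple'] (min_width=11, slack=1)
Line 2: ['kitchen'] (min_width=7, slack=5)
Line 3: ['banana', 'train'] (min_width=12, slack=0)
Line 4: ['fruit', 'fox'] (min_width=9, slack=3)
Line 5: ['quickly'] (min_width=7, slack=5)
Line 6: ['rainbow'] (min_width=7, slack=5)
Line 7: ['stone', 'was'] (min_width=9, slack=3)
Line 8: ['top', 'golden'] (min_width=10, slack=2)
Line 9: ['distance'] (min_width=8, slack=4)
Line 10: ['data', 'machine'] (min_width=12, slack=0)
Line 11: ['read', 'soft'] (min_width=9, slack=3)
Line 12: ['capture'] (min_width=7, slack=5)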